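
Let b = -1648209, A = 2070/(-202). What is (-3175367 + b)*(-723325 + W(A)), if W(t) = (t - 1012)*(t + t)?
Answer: 34560521852017160/10201 ≈ 3.3880e+12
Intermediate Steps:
A = -1035/101 (A = 2070*(-1/202) = -1035/101 ≈ -10.248)
W(t) = 2*t*(-1012 + t) (W(t) = (-1012 + t)*(2*t) = 2*t*(-1012 + t))
(-3175367 + b)*(-723325 + W(A)) = (-3175367 - 1648209)*(-723325 + 2*(-1035/101)*(-1012 - 1035/101)) = -4823576*(-723325 + 2*(-1035/101)*(-103247/101)) = -4823576*(-723325 + 213721290/10201) = -4823576*(-7164917035/10201) = 34560521852017160/10201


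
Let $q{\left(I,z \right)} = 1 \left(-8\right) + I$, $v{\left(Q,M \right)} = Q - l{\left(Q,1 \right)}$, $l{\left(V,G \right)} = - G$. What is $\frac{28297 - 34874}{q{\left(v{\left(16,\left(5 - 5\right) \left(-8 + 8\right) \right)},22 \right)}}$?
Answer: $- \frac{6577}{9} \approx -730.78$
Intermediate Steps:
$v{\left(Q,M \right)} = 1 + Q$ ($v{\left(Q,M \right)} = Q - \left(-1\right) 1 = Q - -1 = Q + 1 = 1 + Q$)
$q{\left(I,z \right)} = -8 + I$
$\frac{28297 - 34874}{q{\left(v{\left(16,\left(5 - 5\right) \left(-8 + 8\right) \right)},22 \right)}} = \frac{28297 - 34874}{-8 + \left(1 + 16\right)} = \frac{28297 - 34874}{-8 + 17} = - \frac{6577}{9}$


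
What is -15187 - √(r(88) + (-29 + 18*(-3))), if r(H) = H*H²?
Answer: -15187 - √681389 ≈ -16012.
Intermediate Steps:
r(H) = H³
-15187 - √(r(88) + (-29 + 18*(-3))) = -15187 - √(88³ + (-29 + 18*(-3))) = -15187 - √(681472 + (-29 - 54)) = -15187 - √(681472 - 83) = -15187 - √681389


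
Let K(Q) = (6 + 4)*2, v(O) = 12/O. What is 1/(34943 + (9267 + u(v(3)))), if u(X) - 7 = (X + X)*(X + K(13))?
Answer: 1/44409 ≈ 2.2518e-5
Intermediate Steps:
K(Q) = 20 (K(Q) = 10*2 = 20)
u(X) = 7 + 2*X*(20 + X) (u(X) = 7 + (X + X)*(X + 20) = 7 + (2*X)*(20 + X) = 7 + 2*X*(20 + X))
1/(34943 + (9267 + u(v(3)))) = 1/(34943 + (9267 + (7 + 2*(12/3)² + 40*(12/3)))) = 1/(34943 + (9267 + (7 + 2*(12*(⅓))² + 40*(12*(⅓))))) = 1/(34943 + (9267 + (7 + 2*4² + 40*4))) = 1/(34943 + (9267 + (7 + 2*16 + 160))) = 1/(34943 + (9267 + (7 + 32 + 160))) = 1/(34943 + (9267 + 199)) = 1/(34943 + 9466) = 1/44409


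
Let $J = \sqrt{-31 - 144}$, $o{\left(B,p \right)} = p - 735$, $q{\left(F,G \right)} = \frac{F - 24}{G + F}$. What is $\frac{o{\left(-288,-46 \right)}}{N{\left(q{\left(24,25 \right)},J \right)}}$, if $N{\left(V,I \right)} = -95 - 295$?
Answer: $\frac{781}{390} \approx 2.0026$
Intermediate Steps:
$q{\left(F,G \right)} = \frac{-24 + F}{F + G}$
$o{\left(B,p \right)} = -735 + p$
$J = 5 i \sqrt{7}$ ($J = \sqrt{-175} = 5 i \sqrt{7} \approx 13.229 i$)
$N{\left(V,I \right)} = -390$ ($N{\left(V,I \right)} = -95 - 295 = -390$)
$\frac{o{\left(-288,-46 \right)}}{N{\left(q{\left(24,25 \right)},J \right)}} = \frac{-735 - 46}{-390} = \left(-781\right) \left(- \frac{1}{390}\right) = \frac{781}{390}$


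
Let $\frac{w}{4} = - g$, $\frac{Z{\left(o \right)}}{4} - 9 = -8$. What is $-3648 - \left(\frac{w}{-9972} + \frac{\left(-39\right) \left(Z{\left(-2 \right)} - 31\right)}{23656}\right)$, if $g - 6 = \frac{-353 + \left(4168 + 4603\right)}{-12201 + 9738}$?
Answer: $- \frac{176631029136893}{48417988968} \approx -3648.0$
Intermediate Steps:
$Z{\left(o \right)} = 4$ ($Z{\left(o \right)} = 36 + 4 \left(-8\right) = 36 - 32 = 4$)
$g = \frac{2120}{821}$ ($g = 6 + \frac{-353 + \left(4168 + 4603\right)}{-12201 + 9738} = 6 + \frac{-353 + 8771}{-2463} = 6 + 8418 \left(- \frac{1}{2463}\right) = 6 - \frac{2806}{821} = \frac{2120}{821} \approx 2.5822$)
$w = - \frac{8480}{821}$ ($w = 4 \left(\left(-1\right) \frac{2120}{821}\right) = 4 \left(- \frac{2120}{821}\right) = - \frac{8480}{821} \approx -10.329$)
$-3648 - \left(\frac{w}{-9972} + \frac{\left(-39\right) \left(Z{\left(-2 \right)} - 31\right)}{23656}\right) = -3648 - \left(- \frac{8480}{821 \left(-9972\right)} + \frac{\left(-39\right) \left(4 - 31\right)}{23656}\right) = -3648 - \left(\left(- \frac{8480}{821}\right) \left(- \frac{1}{9972}\right) + \left(-39\right) \left(-27\right) \frac{1}{23656}\right) = -3648 - \left(\frac{2120}{2046753} + 1053 \cdot \frac{1}{23656}\right) = -3648 - \left(\frac{2120}{2046753} + \frac{1053}{23656}\right) = -3648 - \frac{2205381629}{48417988968} = - \frac{176631029136893}{48417988968}$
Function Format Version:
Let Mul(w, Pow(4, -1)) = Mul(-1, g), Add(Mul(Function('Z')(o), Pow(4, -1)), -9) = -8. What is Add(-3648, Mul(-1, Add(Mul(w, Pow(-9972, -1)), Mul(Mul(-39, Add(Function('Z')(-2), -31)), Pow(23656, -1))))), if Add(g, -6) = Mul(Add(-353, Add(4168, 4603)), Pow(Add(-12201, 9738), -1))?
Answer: Rational(-176631029136893, 48417988968) ≈ -3648.0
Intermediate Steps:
Function('Z')(o) = 4 (Function('Z')(o) = Add(36, Mul(4, -8)) = Add(36, -32) = 4)
g = Rational(2120, 821) (g = Add(6, Mul(Add(-353, Add(4168, 4603)), Pow(Add(-12201, 9738), -1))) = Add(6, Mul(Add(-353, 8771), Pow(-2463, -1))) = Add(6, Mul(8418, Rational(-1, 2463))) = Add(6, Rational(-2806, 821)) = Rational(2120, 821) ≈ 2.5822)
w = Rational(-8480, 821) (w = Mul(4, Mul(-1, Rational(2120, 821))) = Mul(4, Rational(-2120, 821)) = Rational(-8480, 821) ≈ -10.329)
Add(-3648, Mul(-1, Add(Mul(w, Pow(-9972, -1)), Mul(Mul(-39, Add(Function('Z')(-2), -31)), Pow(23656, -1))))) = Add(-3648, Mul(-1, Add(Mul(Rational(-8480, 821), Pow(-9972, -1)), Mul(Mul(-39, Add(4, -31)), Pow(23656, -1))))) = Add(-3648, Mul(-1, Add(Mul(Rational(-8480, 821), Rational(-1, 9972)), Mul(Mul(-39, -27), Rational(1, 23656))))) = Add(-3648, Mul(-1, Add(Rational(2120, 2046753), Mul(1053, Rational(1, 23656))))) = Add(-3648, Mul(-1, Add(Rational(2120, 2046753), Rational(1053, 23656)))) = Add(-3648, Mul(-1, Rational(2205381629, 48417988968))) = Add(-3648, Rational(-2205381629, 48417988968)) = Rational(-176631029136893, 48417988968)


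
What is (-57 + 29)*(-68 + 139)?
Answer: -1988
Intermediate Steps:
(-57 + 29)*(-68 + 139) = -28*71 = -1988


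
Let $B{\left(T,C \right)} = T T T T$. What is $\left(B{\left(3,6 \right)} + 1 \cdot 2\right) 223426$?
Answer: $18544358$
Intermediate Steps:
$B{\left(T,C \right)} = T^{4}$ ($B{\left(T,C \right)} = T^{2} T^{2} = T^{4}$)
$\left(B{\left(3,6 \right)} + 1 \cdot 2\right) 223426 = \left(3^{4} + 1 \cdot 2\right) 223426 = \left(81 + 2\right) 223426 = 83 \cdot 223426 = 18544358$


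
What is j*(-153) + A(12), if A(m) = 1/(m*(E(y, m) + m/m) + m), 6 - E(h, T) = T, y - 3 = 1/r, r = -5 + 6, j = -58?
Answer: 425951/48 ≈ 8874.0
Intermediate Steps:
r = 1
y = 4 (y = 3 + 1/1 = 3 + 1 = 4)
E(h, T) = 6 - T
A(m) = 1/(m + m*(7 - m)) (A(m) = 1/(m*((6 - m) + m/m) + m) = 1/(m*((6 - m) + 1) + m) = 1/(m*(7 - m) + m) = 1/(m + m*(7 - m)))
j*(-153) + A(12) = -58*(-153) - 1/(12*(-8 + 12)) = 8874 - 1*1/12/4 = 8874 - 1*1/12*¼ = 8874 - 1/48 = 425951/48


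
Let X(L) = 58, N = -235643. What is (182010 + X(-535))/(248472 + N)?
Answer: 182068/12829 ≈ 14.192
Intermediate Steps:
(182010 + X(-535))/(248472 + N) = (182010 + 58)/(248472 - 235643) = 182068/12829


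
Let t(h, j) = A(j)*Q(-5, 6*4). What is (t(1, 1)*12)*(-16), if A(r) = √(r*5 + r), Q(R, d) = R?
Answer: 960*√6 ≈ 2351.5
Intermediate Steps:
A(r) = √6*√r (A(r) = √(5*r + r) = √(6*r) = √6*√r)
t(h, j) = -5*√6*√j (t(h, j) = (√6*√j)*(-5) = -5*√6*√j)
(t(1, 1)*12)*(-16) = (-5*√6*√1*12)*(-16) = (-5*√6*1*12)*(-16) = (-5*√6*12)*(-16) = -60*√6*(-16) = 960*√6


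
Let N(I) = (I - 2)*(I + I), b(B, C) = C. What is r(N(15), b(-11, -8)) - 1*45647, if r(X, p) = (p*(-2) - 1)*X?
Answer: -39797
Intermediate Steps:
N(I) = 2*I*(-2 + I) (N(I) = (-2 + I)*(2*I) = 2*I*(-2 + I))
r(X, p) = X*(-1 - 2*p) (r(X, p) = (-2*p - 1)*X = (-1 - 2*p)*X = X*(-1 - 2*p))
r(N(15), b(-11, -8)) - 1*45647 = -2*15*(-2 + 15)*(1 + 2*(-8)) - 1*45647 = -2*15*13*(1 - 16) - 45647 = -1*390*(-15) - 45647 = 5850 - 45647 = -39797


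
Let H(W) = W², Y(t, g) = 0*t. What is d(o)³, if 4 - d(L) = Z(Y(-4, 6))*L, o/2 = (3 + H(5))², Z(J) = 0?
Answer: 64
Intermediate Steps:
Y(t, g) = 0
o = 1568 (o = 2*(3 + 5²)² = 2*(3 + 25)² = 2*28² = 2*784 = 1568)
d(L) = 4 (d(L) = 4 - 0*L = 4 - 1*0 = 4 + 0 = 4)
d(o)³ = 4³ = 64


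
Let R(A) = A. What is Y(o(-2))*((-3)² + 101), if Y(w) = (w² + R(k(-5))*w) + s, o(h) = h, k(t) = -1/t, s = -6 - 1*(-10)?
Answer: 836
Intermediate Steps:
s = 4 (s = -6 + 10 = 4)
Y(w) = 4 + w² + w/5 (Y(w) = (w² + (-1/(-5))*w) + 4 = (w² + (-1*(-⅕))*w) + 4 = (w² + w/5) + 4 = 4 + w² + w/5)
Y(o(-2))*((-3)² + 101) = (4 + (-2)² + (⅕)*(-2))*((-3)² + 101) = (4 + 4 - ⅖)*(9 + 101) = (38/5)*110 = 836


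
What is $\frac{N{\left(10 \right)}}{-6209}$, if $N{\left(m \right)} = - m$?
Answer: $\frac{10}{6209} \approx 0.0016106$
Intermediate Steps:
$\frac{N{\left(10 \right)}}{-6209} = \frac{\left(-1\right) 10}{-6209} = \left(-10\right) \left(- \frac{1}{6209}\right) = \frac{10}{6209}$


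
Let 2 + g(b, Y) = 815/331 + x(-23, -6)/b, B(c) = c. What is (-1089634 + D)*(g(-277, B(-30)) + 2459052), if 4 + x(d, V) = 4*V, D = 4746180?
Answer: 824416387956883658/91687 ≈ 8.9916e+12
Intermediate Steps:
x(d, V) = -4 + 4*V
g(b, Y) = 153/331 - 28/b (g(b, Y) = -2 + (815/331 + (-4 + 4*(-6))/b) = -2 + (815*(1/331) + (-4 - 24)/b) = -2 + (815/331 - 28/b) = 153/331 - 28/b)
(-1089634 + D)*(g(-277, B(-30)) + 2459052) = (-1089634 + 4746180)*((153/331 - 28/(-277)) + 2459052) = 3656546*((153/331 - 28*(-1/277)) + 2459052) = 3656546*((153/331 + 28/277) + 2459052) = 3656546*(51649/91687 + 2459052) = 3656546*(225463152373/91687) = 824416387956883658/91687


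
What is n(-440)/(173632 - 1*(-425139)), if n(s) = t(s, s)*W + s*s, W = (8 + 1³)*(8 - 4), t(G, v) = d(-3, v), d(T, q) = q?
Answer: 177760/598771 ≈ 0.29688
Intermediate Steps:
t(G, v) = v
W = 36 (W = (8 + 1)*4 = 9*4 = 36)
n(s) = s² + 36*s (n(s) = s*36 + s*s = 36*s + s² = s² + 36*s)
n(-440)/(173632 - 1*(-425139)) = (-440*(36 - 440))/(173632 - 1*(-425139)) = (-440*(-404))/(173632 + 425139) = 177760/598771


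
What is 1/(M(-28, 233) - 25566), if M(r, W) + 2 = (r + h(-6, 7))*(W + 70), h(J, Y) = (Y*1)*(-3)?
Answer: -1/40415 ≈ -2.4743e-5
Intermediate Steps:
h(J, Y) = -3*Y (h(J, Y) = Y*(-3) = -3*Y)
M(r, W) = -2 + (-21 + r)*(70 + W) (M(r, W) = -2 + (r - 3*7)*(W + 70) = -2 + (r - 21)*(70 + W) = -2 + (-21 + r)*(70 + W))
1/(M(-28, 233) - 25566) = 1/((-1472 - 21*233 + 70*(-28) + 233*(-28)) - 25566) = 1/((-1472 - 4893 - 1960 - 6524) - 25566) = 1/(-14849 - 25566) = 1/(-40415) = -1/40415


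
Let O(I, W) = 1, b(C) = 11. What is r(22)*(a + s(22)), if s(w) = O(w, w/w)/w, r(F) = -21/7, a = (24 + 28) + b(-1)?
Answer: -4161/22 ≈ -189.14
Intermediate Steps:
a = 63 (a = (24 + 28) + 11 = 52 + 11 = 63)
r(F) = -3 (r(F) = -21*1/7 = -3)
s(w) = 1/w
r(22)*(a + s(22)) = -3*(63 + 1/22) = -3*1387/22 = -4161/22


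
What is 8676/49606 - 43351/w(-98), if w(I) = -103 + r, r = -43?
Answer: 1075868201/3621238 ≈ 297.10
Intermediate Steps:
w(I) = -146 (w(I) = -103 - 43 = -146)
8676/49606 - 43351/w(-98) = 8676/49606 - 43351/(-146) = 8676*(1/49606) - 43351*(-1/146) = 4338/24803 + 43351/146 = 1075868201/3621238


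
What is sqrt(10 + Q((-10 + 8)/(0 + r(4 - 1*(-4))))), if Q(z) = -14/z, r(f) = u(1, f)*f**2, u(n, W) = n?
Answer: sqrt(458) ≈ 21.401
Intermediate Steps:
r(f) = f**2 (r(f) = 1*f**2 = f**2)
sqrt(10 + Q((-10 + 8)/(0 + r(4 - 1*(-4))))) = sqrt(10 - 14*(0 + (4 - 1*(-4))**2)/(-10 + 8)) = sqrt(10 - 14*(-(4 + 4)**2/2)) = sqrt(10 - 14/((-2/(0 + 8**2)))) = sqrt(10 - 14/((-2/(0 + 64)))) = sqrt(10 - 14/((-2/64))) = sqrt(10 - 14/((-2*1/64))) = sqrt(10 - 14/(-1/32)) = sqrt(10 - 14*(-32)) = sqrt(10 + 448) = sqrt(458)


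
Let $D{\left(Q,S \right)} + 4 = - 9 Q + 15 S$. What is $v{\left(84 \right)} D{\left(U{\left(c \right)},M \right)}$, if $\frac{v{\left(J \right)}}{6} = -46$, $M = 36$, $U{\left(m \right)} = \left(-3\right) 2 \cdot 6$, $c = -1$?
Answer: $-237360$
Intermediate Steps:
$U{\left(m \right)} = -36$ ($U{\left(m \right)} = \left(-6\right) 6 = -36$)
$v{\left(J \right)} = -276$ ($v{\left(J \right)} = 6 \left(-46\right) = -276$)
$D{\left(Q,S \right)} = -4 - 9 Q + 15 S$ ($D{\left(Q,S \right)} = -4 - \left(- 15 S + 9 Q\right) = -4 - 9 Q + 15 S$)
$v{\left(84 \right)} D{\left(U{\left(c \right)},M \right)} = - 276 \left(-4 - -324 + 15 \cdot 36\right) = - 276 \left(-4 + 324 + 540\right) = \left(-276\right) 860 = -237360$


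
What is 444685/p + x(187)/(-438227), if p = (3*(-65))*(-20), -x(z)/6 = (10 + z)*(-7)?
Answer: 38968140979/341817060 ≈ 114.00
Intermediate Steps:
x(z) = 420 + 42*z (x(z) = -6*(10 + z)*(-7) = -6*(-70 - 7*z) = 420 + 42*z)
p = 3900 (p = -195*(-20) = 3900)
444685/p + x(187)/(-438227) = 444685/3900 + (420 + 42*187)/(-438227) = 444685*(1/3900) + (420 + 7854)*(-1/438227) = 88937/780 + 8274*(-1/438227) = 88937/780 - 8274/438227 = 38968140979/341817060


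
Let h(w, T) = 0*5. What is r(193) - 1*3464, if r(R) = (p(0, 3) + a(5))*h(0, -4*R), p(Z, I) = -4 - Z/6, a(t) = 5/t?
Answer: -3464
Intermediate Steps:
h(w, T) = 0
p(Z, I) = -4 - Z/6
r(R) = 0 (r(R) = ((-4 - ⅙*0) + 5/5)*0 = ((-4 + 0) + 5*(⅕))*0 = (-4 + 1)*0 = -3*0 = 0)
r(193) - 1*3464 = 0 - 1*3464 = 0 - 3464 = -3464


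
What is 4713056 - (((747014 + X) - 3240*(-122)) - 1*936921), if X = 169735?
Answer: 4337948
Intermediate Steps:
4713056 - (((747014 + X) - 3240*(-122)) - 1*936921) = 4713056 - (((747014 + 169735) - 3240*(-122)) - 1*936921) = 4713056 - ((916749 + 395280) - 936921) = 4713056 - (1312029 - 936921) = 4713056 - 1*375108 = 4713056 - 375108 = 4337948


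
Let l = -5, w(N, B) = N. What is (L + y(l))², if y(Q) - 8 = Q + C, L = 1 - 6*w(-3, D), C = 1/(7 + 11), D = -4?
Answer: 157609/324 ≈ 486.45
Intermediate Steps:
C = 1/18 ≈ 0.055556
L = 19 (L = 1 - 6*(-3) = 1 + 18 = 19)
y(Q) = 145/18 + Q (y(Q) = 8 + (Q + 1/18) = 8 + (1/18 + Q) = 145/18 + Q)
(L + y(l))² = (19 + (145/18 - 5))² = (19 + 55/18)² = (397/18)² = 157609/324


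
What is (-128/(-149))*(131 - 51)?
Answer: 10240/149 ≈ 68.725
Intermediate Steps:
(-128/(-149))*(131 - 51) = -128*(-1/149)*80 = (128/149)*80 = 10240/149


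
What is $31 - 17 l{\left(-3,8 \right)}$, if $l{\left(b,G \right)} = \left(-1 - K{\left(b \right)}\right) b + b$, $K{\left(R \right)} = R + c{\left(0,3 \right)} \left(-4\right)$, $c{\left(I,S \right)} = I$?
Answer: $184$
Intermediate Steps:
$K{\left(R \right)} = R$ ($K{\left(R \right)} = R + 0 \left(-4\right) = R + 0 = R$)
$l{\left(b,G \right)} = b + b \left(-1 - b\right)$ ($l{\left(b,G \right)} = \left(-1 - b\right) b + b = b \left(-1 - b\right) + b = b + b \left(-1 - b\right)$)
$31 - 17 l{\left(-3,8 \right)} = 31 - 17 \left(- \left(-3\right)^{2}\right) = 31 - 17 \left(\left(-1\right) 9\right) = 31 - -153 = 31 + 153 = 184$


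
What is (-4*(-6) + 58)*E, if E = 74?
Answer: 6068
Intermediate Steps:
(-4*(-6) + 58)*E = (-4*(-6) + 58)*74 = (24 + 58)*74 = 82*74 = 6068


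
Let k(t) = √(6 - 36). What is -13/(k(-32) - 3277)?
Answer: 42601/10738759 + 13*I*√30/10738759 ≈ 0.003967 + 6.6306e-6*I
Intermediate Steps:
k(t) = I*√30 (k(t) = √(-30) = I*√30)
-13/(k(-32) - 3277) = -13/(I*√30 - 3277) = -13/(-3277 + I*√30)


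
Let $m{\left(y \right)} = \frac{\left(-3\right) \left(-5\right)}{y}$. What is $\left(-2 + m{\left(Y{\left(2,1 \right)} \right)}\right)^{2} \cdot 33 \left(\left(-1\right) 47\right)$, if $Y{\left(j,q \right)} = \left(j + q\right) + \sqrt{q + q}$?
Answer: $- \frac{2188461}{49} + \frac{1442430 \sqrt{2}}{49} \approx -3031.8$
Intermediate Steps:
$Y{\left(j,q \right)} = j + q + \sqrt{2} \sqrt{q}$ ($Y{\left(j,q \right)} = \left(j + q\right) + \sqrt{2 q} = \left(j + q\right) + \sqrt{2} \sqrt{q} = j + q + \sqrt{2} \sqrt{q}$)
$m{\left(y \right)} = \frac{15}{y}$
$\left(-2 + m{\left(Y{\left(2,1 \right)} \right)}\right)^{2} \cdot 33 \left(\left(-1\right) 47\right) = \left(-2 + \frac{15}{2 + 1 + \sqrt{2} \sqrt{1}}\right)^{2} \cdot 33 \left(\left(-1\right) 47\right) = \left(-2 + \frac{15}{2 + 1 + \sqrt{2} \cdot 1}\right)^{2} \cdot 33 \left(-47\right) = \left(-2 + \frac{15}{2 + 1 + \sqrt{2}}\right)^{2} \cdot 33 \left(-47\right) = \left(-2 + \frac{15}{3 + \sqrt{2}}\right)^{2} \cdot 33 \left(-47\right) = 33 \left(-2 + \frac{15}{3 + \sqrt{2}}\right)^{2} \left(-47\right) = - 1551 \left(-2 + \frac{15}{3 + \sqrt{2}}\right)^{2}$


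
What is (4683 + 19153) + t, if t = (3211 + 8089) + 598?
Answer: 35734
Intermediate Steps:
t = 11898 (t = 11300 + 598 = 11898)
(4683 + 19153) + t = (4683 + 19153) + 11898 = 23836 + 11898 = 35734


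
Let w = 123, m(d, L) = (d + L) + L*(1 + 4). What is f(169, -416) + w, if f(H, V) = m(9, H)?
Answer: 1146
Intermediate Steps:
m(d, L) = d + 6*L (m(d, L) = (L + d) + L*5 = (L + d) + 5*L = d + 6*L)
f(H, V) = 9 + 6*H
f(169, -416) + w = (9 + 6*169) + 123 = (9 + 1014) + 123 = 1023 + 123 = 1146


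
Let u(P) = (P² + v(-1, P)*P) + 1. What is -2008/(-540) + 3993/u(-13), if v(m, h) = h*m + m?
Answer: 546083/1890 ≈ 288.93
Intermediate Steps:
v(m, h) = m + h*m
u(P) = 1 + P² + P*(-1 - P) (u(P) = (P² + (-(1 + P))*P) + 1 = (P² + (-1 - P)*P) + 1 = (P² + P*(-1 - P)) + 1 = 1 + P² + P*(-1 - P))
-2008/(-540) + 3993/u(-13) = -2008/(-540) + 3993/(1 - 1*(-13)) = -2008*(-1/540) + 3993/(1 + 13) = 502/135 + 3993/14 = 546083/1890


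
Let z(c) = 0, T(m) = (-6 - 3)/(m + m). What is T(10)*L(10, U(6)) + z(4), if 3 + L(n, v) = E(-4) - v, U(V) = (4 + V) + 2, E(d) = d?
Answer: 171/20 ≈ 8.5500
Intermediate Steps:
T(m) = -9/(2*m) (T(m) = -9*1/(2*m) = -9/(2*m))
U(V) = 6 + V
L(n, v) = -7 - v (L(n, v) = -3 + (-4 - v) = -7 - v)
T(10)*L(10, U(6)) + z(4) = (-9/2/10)*(-7 - (6 + 6)) + 0 = (-9/2*⅒)*(-7 - 1*12) + 0 = -9*(-7 - 12)/20 + 0 = -9/20*(-19) + 0 = 171/20 + 0 = 171/20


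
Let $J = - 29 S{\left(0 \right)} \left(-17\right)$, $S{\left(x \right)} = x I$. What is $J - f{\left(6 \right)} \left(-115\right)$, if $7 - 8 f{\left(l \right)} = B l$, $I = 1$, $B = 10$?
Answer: $- \frac{6095}{8} \approx -761.88$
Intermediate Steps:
$S{\left(x \right)} = x$ ($S{\left(x \right)} = x 1 = x$)
$f{\left(l \right)} = \frac{7}{8} - \frac{5 l}{4}$ ($f{\left(l \right)} = \frac{7}{8} - \frac{10 l}{8} = \frac{7}{8} - \frac{5 l}{4}$)
$J = 0$ ($J = \left(-29\right) 0 \left(-17\right) = 0 \left(-17\right) = 0$)
$J - f{\left(6 \right)} \left(-115\right) = 0 - \left(\frac{7}{8} - \frac{15}{2}\right) \left(-115\right) = 0 - \left(- \frac{53}{8}\right) \left(-115\right) = 0 - \frac{6095}{8} = - \frac{6095}{8}$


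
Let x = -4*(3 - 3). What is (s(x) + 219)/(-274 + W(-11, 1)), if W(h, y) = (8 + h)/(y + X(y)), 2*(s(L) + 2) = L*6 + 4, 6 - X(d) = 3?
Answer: -876/1099 ≈ -0.79709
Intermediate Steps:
X(d) = 3 (X(d) = 6 - 1*3 = 6 - 3 = 3)
x = 0 (x = -4*0 = 0)
s(L) = 3*L (s(L) = -2 + (L*6 + 4)/2 = -2 + (6*L + 4)/2 = -2 + (4 + 6*L)/2 = -2 + (2 + 3*L) = 3*L)
W(h, y) = (8 + h)/(3 + y) (W(h, y) = (8 + h)/(y + 3) = (8 + h)/(3 + y))
(s(x) + 219)/(-274 + W(-11, 1)) = (3*0 + 219)/(-274 + (8 - 11)/(3 + 1)) = (0 + 219)/(-274 - 3/4) = 219/(-274 + (¼)*(-3)) = 219/(-274 - ¾) = 219/(-1099/4) = 219*(-4/1099) = -876/1099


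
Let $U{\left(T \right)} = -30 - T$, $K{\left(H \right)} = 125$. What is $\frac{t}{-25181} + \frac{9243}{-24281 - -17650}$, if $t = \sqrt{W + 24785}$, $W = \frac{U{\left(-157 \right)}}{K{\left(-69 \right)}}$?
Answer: $- \frac{9243}{6631} - \frac{2 \sqrt{3872815}}{629525} \approx -1.4002$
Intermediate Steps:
$W = \frac{127}{125}$ ($W = \frac{-30 - -157}{125} = \left(-30 + 157\right) \frac{1}{125} = 127 \cdot \frac{1}{125} = \frac{127}{125} \approx 1.016$)
$t = \frac{2 \sqrt{3872815}}{25}$ ($t = \sqrt{\frac{127}{125} + 24785} = \sqrt{\frac{3098252}{125}} = \frac{2 \sqrt{3872815}}{25} \approx 157.44$)
$\frac{t}{-25181} + \frac{9243}{-24281 - -17650} = \frac{\frac{2}{25} \sqrt{3872815}}{-25181} + \frac{9243}{-24281 - -17650} = \frac{2 \sqrt{3872815}}{25} \left(- \frac{1}{25181}\right) + \frac{9243}{-24281 + 17650} = - \frac{2 \sqrt{3872815}}{629525} + \frac{9243}{-6631} = - \frac{2 \sqrt{3872815}}{629525} + 9243 \left(- \frac{1}{6631}\right) = - \frac{2 \sqrt{3872815}}{629525} - \frac{9243}{6631} = - \frac{9243}{6631} - \frac{2 \sqrt{3872815}}{629525}$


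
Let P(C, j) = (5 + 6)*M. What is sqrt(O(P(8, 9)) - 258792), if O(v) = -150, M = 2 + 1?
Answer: I*sqrt(258942) ≈ 508.86*I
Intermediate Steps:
M = 3
P(C, j) = 33 (P(C, j) = (5 + 6)*3 = 11*3 = 33)
sqrt(O(P(8, 9)) - 258792) = sqrt(-150 - 258792) = sqrt(-258942) = I*sqrt(258942)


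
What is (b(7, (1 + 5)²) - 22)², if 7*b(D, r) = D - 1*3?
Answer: 22500/49 ≈ 459.18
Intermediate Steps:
b(D, r) = -3/7 + D/7 (b(D, r) = (D - 1*3)/7 = (D - 3)/7 = (-3 + D)/7 = -3/7 + D/7)
(b(7, (1 + 5)²) - 22)² = ((-3/7 + (⅐)*7) - 22)² = ((-3/7 + 1) - 22)² = (4/7 - 22)² = (-150/7)² = 22500/49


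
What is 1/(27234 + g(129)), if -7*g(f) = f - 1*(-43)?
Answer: 7/190466 ≈ 3.6752e-5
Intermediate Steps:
g(f) = -43/7 - f/7 (g(f) = -(f - 1*(-43))/7 = -(f + 43)/7 = -(43 + f)/7 = -43/7 - f/7)
1/(27234 + g(129)) = 1/(27234 + (-43/7 - ⅐*129)) = 1/(27234 + (-43/7 - 129/7)) = 1/(27234 - 172/7) = 1/(190466/7) = 7/190466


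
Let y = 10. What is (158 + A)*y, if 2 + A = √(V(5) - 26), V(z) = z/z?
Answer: 1560 + 50*I ≈ 1560.0 + 50.0*I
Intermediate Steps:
V(z) = 1
A = -2 + 5*I (A = -2 + √(1 - 26) = -2 + √(-25) = -2 + 5*I ≈ -2.0 + 5.0*I)
(158 + A)*y = (158 + (-2 + 5*I))*10 = (156 + 5*I)*10 = 1560 + 50*I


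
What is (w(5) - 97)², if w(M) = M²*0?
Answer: 9409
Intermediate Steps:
w(M) = 0
(w(5) - 97)² = (0 - 97)² = (-97)² = 9409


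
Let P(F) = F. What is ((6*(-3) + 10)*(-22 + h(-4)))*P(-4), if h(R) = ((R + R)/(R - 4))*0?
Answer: -704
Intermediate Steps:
h(R) = 0 (h(R) = ((2*R)/(-4 + R))*0 = (2*R/(-4 + R))*0 = 0)
((6*(-3) + 10)*(-22 + h(-4)))*P(-4) = ((6*(-3) + 10)*(-22 + 0))*(-4) = ((-18 + 10)*(-22))*(-4) = -8*(-22)*(-4) = 176*(-4) = -704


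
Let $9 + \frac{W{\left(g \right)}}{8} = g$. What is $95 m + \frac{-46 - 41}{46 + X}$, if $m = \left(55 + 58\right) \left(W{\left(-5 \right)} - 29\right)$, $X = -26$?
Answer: $- \frac{30272787}{20} \approx -1.5136 \cdot 10^{6}$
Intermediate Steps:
$W{\left(g \right)} = -72 + 8 g$
$m = -15933$ ($m = \left(55 + 58\right) \left(\left(-72 + 8 \left(-5\right)\right) - 29\right) = 113 \left(\left(-72 - 40\right) - 29\right) = 113 \left(-112 - 29\right) = 113 \left(-141\right) = -15933$)
$95 m + \frac{-46 - 41}{46 + X} = 95 \left(-15933\right) + \frac{-46 - 41}{46 - 26} = -1513635 - \frac{87}{20} = - \frac{30272787}{20}$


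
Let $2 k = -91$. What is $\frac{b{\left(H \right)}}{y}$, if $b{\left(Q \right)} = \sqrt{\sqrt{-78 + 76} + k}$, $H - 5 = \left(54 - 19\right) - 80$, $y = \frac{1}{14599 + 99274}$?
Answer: $\frac{113873 \sqrt{-182 + 4 i \sqrt{2}}}{2} \approx 11936.0 + 7.6821 \cdot 10^{5} i$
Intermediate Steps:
$k = - \frac{91}{2}$ ($k = \frac{1}{2} \left(-91\right) = - \frac{91}{2} \approx -45.5$)
$y = \frac{1}{113873} \approx 8.7817 \cdot 10^{-6}$
$H = -40$ ($H = 5 + \left(\left(54 - 19\right) - 80\right) = 5 + \left(35 - 80\right) = 5 - 45 = -40$)
$b{\left(Q \right)} = \sqrt{- \frac{91}{2} + i \sqrt{2}}$ ($b{\left(Q \right)} = \sqrt{\sqrt{-78 + 76} - \frac{91}{2}} = \sqrt{\sqrt{-2} - \frac{91}{2}} = \sqrt{i \sqrt{2} - \frac{91}{2}} = \sqrt{- \frac{91}{2} + i \sqrt{2}}$)
$\frac{b{\left(H \right)}}{y} = \frac{\sqrt{-182 + 4 i \sqrt{2}}}{2} \frac{1}{\frac{1}{113873}} = \frac{\sqrt{-182 + 4 i \sqrt{2}}}{2} \cdot 113873 = \frac{113873 \sqrt{-182 + 4 i \sqrt{2}}}{2}$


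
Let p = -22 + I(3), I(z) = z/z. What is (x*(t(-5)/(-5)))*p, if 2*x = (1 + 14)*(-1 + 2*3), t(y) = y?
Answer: -1575/2 ≈ -787.50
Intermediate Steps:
I(z) = 1
p = -21 (p = -22 + 1 = -21)
x = 75/2 (x = ((1 + 14)*(-1 + 2*3))/2 = (15*(-1 + 6))/2 = (15*5)/2 = (½)*75 = 75/2 ≈ 37.500)
(x*(t(-5)/(-5)))*p = (75*(-5/(-5))/2)*(-21) = (75*(-5*(-⅕))/2)*(-21) = ((75/2)*1)*(-21) = (75/2)*(-21) = -1575/2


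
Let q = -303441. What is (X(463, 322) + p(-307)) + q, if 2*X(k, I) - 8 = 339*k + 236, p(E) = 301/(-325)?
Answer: -146146927/650 ≈ -2.2484e+5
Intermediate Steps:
p(E) = -301/325 (p(E) = 301*(-1/325) = -301/325)
X(k, I) = 122 + 339*k/2 (X(k, I) = 4 + (339*k + 236)/2 = 4 + (236 + 339*k)/2 = 4 + (118 + 339*k/2) = 122 + 339*k/2)
(X(463, 322) + p(-307)) + q = ((122 + (339/2)*463) - 301/325) - 303441 = ((122 + 156957/2) - 301/325) - 303441 = (157201/2 - 301/325) - 303441 = 51089723/650 - 303441 = -146146927/650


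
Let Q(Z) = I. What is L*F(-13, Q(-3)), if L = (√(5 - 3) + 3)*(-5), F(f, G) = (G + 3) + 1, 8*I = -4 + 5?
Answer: -495/8 - 165*√2/8 ≈ -91.043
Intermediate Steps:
I = ⅛ (I = (-4 + 5)/8 = (⅛)*1 = ⅛ ≈ 0.12500)
Q(Z) = ⅛
F(f, G) = 4 + G (F(f, G) = (3 + G) + 1 = 4 + G)
L = -15 - 5*√2 (L = (√2 + 3)*(-5) = (3 + √2)*(-5) = -15 - 5*√2 ≈ -22.071)
L*F(-13, Q(-3)) = (-15 - 5*√2)*(4 + ⅛) = (-15 - 5*√2)*(33/8) = -495/8 - 165*√2/8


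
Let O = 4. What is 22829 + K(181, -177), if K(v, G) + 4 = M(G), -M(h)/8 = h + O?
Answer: 24209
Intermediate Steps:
M(h) = -32 - 8*h (M(h) = -8*(h + 4) = -8*(4 + h) = -32 - 8*h)
K(v, G) = -36 - 8*G (K(v, G) = -4 + (-32 - 8*G) = -36 - 8*G)
22829 + K(181, -177) = 22829 + (-36 - 8*(-177)) = 22829 + (-36 + 1416) = 22829 + 1380 = 24209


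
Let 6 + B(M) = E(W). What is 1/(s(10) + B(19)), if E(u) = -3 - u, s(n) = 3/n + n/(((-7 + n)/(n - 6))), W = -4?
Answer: 30/259 ≈ 0.11583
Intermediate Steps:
s(n) = 3/n + n*(-6 + n)/(-7 + n) (s(n) = 3/n + n/(((-7 + n)/(-6 + n))) = 3/n + n*((-6 + n)/(-7 + n)) = 3/n + n*(-6 + n)/(-7 + n))
B(M) = -5 (B(M) = -6 + (-3 - 1*(-4)) = -6 + (-3 + 4) = -6 + 1 = -5)
1/(s(10) + B(19)) = 1/((-21 + 10**3 - 6*10**2 + 3*10)/(10*(-7 + 10)) - 5) = 1/((1/10)*(-21 + 1000 - 6*100 + 30)/3 - 5) = 1/((1/10)*(1/3)*(-21 + 1000 - 600 + 30) - 5) = 1/((1/10)*(1/3)*409 - 5) = 1/(409/30 - 5) = 1/(259/30) = 30/259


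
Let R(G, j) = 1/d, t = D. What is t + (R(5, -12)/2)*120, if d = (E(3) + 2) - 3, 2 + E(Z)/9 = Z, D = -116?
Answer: -217/2 ≈ -108.50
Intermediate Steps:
t = -116
E(Z) = -18 + 9*Z
d = 8 (d = ((-18 + 9*3) + 2) - 3 = ((-18 + 27) + 2) - 3 = (9 + 2) - 3 = 11 - 3 = 8)
R(G, j) = ⅛ (R(G, j) = 1/8 = ⅛)
t + (R(5, -12)/2)*120 = -116 + ((⅛)/2)*120 = -116 + ((⅛)*(½))*120 = -116 + (1/16)*120 = -116 + 15/2 = -217/2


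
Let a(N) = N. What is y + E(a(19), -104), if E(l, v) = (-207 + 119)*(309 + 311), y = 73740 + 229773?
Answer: 248953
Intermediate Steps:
y = 303513
E(l, v) = -54560 (E(l, v) = -88*620 = -54560)
y + E(a(19), -104) = 303513 - 54560 = 248953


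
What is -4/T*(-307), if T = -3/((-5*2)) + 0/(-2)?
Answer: 12280/3 ≈ 4093.3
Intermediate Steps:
T = 3/10 (T = -3/(-10) + 0*(-½) = -3*(-⅒) + 0 = 3/10 + 0 = 3/10 ≈ 0.30000)
-4/T*(-307) = -4/3/10*(-307) = -4*10/3*(-307) = -40/3*(-307) = 12280/3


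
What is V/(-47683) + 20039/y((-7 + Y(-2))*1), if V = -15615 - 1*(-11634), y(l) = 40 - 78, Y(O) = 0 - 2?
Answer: -955368359/1811954 ≈ -527.26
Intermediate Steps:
Y(O) = -2
y(l) = -38
V = -3981 (V = -15615 + 11634 = -3981)
V/(-47683) + 20039/y((-7 + Y(-2))*1) = -3981/(-47683) + 20039/(-38) = -3981*(-1/47683) + 20039*(-1/38) = 3981/47683 - 20039/38 = -955368359/1811954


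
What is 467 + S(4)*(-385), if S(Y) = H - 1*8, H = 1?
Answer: 3162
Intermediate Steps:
S(Y) = -7 (S(Y) = 1 - 1*8 = 1 - 8 = -7)
467 + S(4)*(-385) = 467 - 7*(-385) = 467 + 2695 = 3162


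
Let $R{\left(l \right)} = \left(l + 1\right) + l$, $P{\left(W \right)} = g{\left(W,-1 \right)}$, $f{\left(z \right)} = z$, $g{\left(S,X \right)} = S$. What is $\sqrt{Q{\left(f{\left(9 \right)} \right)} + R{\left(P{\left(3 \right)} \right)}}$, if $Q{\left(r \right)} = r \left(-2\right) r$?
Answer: $i \sqrt{155} \approx 12.45 i$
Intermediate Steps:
$P{\left(W \right)} = W$
$R{\left(l \right)} = 1 + 2 l$ ($R{\left(l \right)} = \left(1 + l\right) + l = 1 + 2 l$)
$Q{\left(r \right)} = - 2 r^{2}$ ($Q{\left(r \right)} = - 2 r r = - 2 r^{2}$)
$\sqrt{Q{\left(f{\left(9 \right)} \right)} + R{\left(P{\left(3 \right)} \right)}} = \sqrt{- 2 \cdot 9^{2} + \left(1 + 2 \cdot 3\right)} = \sqrt{\left(-2\right) 81 + \left(1 + 6\right)} = \sqrt{-162 + 7} = \sqrt{-155} = i \sqrt{155}$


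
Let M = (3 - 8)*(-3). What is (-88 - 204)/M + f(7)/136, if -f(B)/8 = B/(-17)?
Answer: -84283/4335 ≈ -19.442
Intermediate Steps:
M = 15 (M = -5*(-3) = 15)
f(B) = 8*B/17 (f(B) = -8*B/(-17) = -8*B*(-1)/17 = -(-8)*B/17 = 8*B/17)
(-88 - 204)/M + f(7)/136 = (-88 - 204)/15 + ((8/17)*7)/136 = -292*1/15 + (56/17)*(1/136) = -292/15 + 7/289 = -84283/4335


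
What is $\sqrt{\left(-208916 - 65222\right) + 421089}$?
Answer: $7 \sqrt{2999} \approx 383.34$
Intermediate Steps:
$\sqrt{\left(-208916 - 65222\right) + 421089} = \sqrt{-274138 + 421089} = \sqrt{146951} = 7 \sqrt{2999}$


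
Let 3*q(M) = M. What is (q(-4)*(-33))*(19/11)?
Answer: 76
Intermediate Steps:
q(M) = M/3
(q(-4)*(-33))*(19/11) = (((⅓)*(-4))*(-33))*(19/11) = (-4/3*(-33))*(19*(1/11)) = 44*(19/11) = 76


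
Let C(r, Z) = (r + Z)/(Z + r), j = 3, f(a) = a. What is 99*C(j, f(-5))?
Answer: 99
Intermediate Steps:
C(r, Z) = 1 (C(r, Z) = (Z + r)/(Z + r) = 1)
99*C(j, f(-5)) = 99*1 = 99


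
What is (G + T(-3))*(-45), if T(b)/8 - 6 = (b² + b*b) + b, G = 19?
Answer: -8415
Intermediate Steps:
T(b) = 48 + 8*b + 16*b² (T(b) = 48 + 8*((b² + b*b) + b) = 48 + 8*((b² + b²) + b) = 48 + 8*(2*b² + b) = 48 + 8*(b + 2*b²) = 48 + (8*b + 16*b²) = 48 + 8*b + 16*b²)
(G + T(-3))*(-45) = (19 + (48 + 8*(-3) + 16*(-3)²))*(-45) = (19 + (48 - 24 + 16*9))*(-45) = (19 + (48 - 24 + 144))*(-45) = (19 + 168)*(-45) = 187*(-45) = -8415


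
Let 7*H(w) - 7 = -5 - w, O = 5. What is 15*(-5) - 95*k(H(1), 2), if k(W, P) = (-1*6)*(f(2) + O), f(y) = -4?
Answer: 495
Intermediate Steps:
H(w) = 2/7 - w/7 (H(w) = 1 + (-5 - w)/7 = 1 + (-5/7 - w/7) = 2/7 - w/7)
k(W, P) = -6 (k(W, P) = (-1*6)*(-4 + 5) = -6*1 = -6)
15*(-5) - 95*k(H(1), 2) = 15*(-5) - 95*(-6) = -75 + 570 = 495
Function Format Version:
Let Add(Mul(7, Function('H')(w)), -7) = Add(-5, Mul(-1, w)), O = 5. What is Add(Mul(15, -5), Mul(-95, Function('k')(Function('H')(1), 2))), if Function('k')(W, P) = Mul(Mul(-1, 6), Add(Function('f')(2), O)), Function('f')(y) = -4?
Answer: 495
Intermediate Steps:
Function('H')(w) = Add(Rational(2, 7), Mul(Rational(-1, 7), w)) (Function('H')(w) = Add(1, Mul(Rational(1, 7), Add(-5, Mul(-1, w)))) = Add(1, Add(Rational(-5, 7), Mul(Rational(-1, 7), w))) = Add(Rational(2, 7), Mul(Rational(-1, 7), w)))
Function('k')(W, P) = -6 (Function('k')(W, P) = Mul(Mul(-1, 6), Add(-4, 5)) = Mul(-6, 1) = -6)
Add(Mul(15, -5), Mul(-95, Function('k')(Function('H')(1), 2))) = Add(Mul(15, -5), Mul(-95, -6)) = Add(-75, 570) = 495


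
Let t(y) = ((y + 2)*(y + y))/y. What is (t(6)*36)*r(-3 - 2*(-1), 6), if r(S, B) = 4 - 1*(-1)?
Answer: 2880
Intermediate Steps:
r(S, B) = 5 (r(S, B) = 4 + 1 = 5)
t(y) = 4 + 2*y (t(y) = ((2 + y)*(2*y))/y = (2*y*(2 + y))/y = 4 + 2*y)
(t(6)*36)*r(-3 - 2*(-1), 6) = ((4 + 2*6)*36)*5 = ((4 + 12)*36)*5 = (16*36)*5 = 576*5 = 2880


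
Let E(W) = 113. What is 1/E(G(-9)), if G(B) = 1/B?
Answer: 1/113 ≈ 0.0088496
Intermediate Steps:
1/E(G(-9)) = 1/113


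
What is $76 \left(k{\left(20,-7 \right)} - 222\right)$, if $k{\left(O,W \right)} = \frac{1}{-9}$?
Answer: $- \frac{151924}{9} \approx -16880.0$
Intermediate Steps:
$k{\left(O,W \right)} = - \frac{1}{9}$
$76 \left(k{\left(20,-7 \right)} - 222\right) = 76 \left(- \frac{1}{9} - 222\right) = 76 \left(- \frac{1999}{9}\right) = - \frac{151924}{9}$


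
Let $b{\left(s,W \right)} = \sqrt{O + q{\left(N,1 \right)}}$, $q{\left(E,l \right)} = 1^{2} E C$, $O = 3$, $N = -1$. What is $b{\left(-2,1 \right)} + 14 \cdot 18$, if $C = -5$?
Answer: $252 + 2 \sqrt{2} \approx 254.83$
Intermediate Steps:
$q{\left(E,l \right)} = - 5 E$ ($q{\left(E,l \right)} = 1^{2} E \left(-5\right) = 1 E \left(-5\right) = E \left(-5\right) = - 5 E$)
$b{\left(s,W \right)} = 2 \sqrt{2}$ ($b{\left(s,W \right)} = \sqrt{3 - -5} = \sqrt{3 + 5} = \sqrt{8} = 2 \sqrt{2}$)
$b{\left(-2,1 \right)} + 14 \cdot 18 = 2 \sqrt{2} + 14 \cdot 18 = 2 \sqrt{2} + 252 = 252 + 2 \sqrt{2}$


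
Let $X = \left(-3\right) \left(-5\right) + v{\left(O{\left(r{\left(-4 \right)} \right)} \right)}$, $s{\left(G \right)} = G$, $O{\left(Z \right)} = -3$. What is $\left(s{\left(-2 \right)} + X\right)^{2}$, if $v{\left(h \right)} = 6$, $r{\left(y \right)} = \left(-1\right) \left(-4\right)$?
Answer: $361$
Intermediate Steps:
$r{\left(y \right)} = 4$
$X = 21$ ($X = \left(-3\right) \left(-5\right) + 6 = 15 + 6 = 21$)
$\left(s{\left(-2 \right)} + X\right)^{2} = \left(-2 + 21\right)^{2} = 19^{2} = 361$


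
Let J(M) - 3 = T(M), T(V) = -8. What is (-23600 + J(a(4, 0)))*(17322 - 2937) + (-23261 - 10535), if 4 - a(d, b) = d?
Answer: -339591721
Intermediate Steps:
a(d, b) = 4 - d
J(M) = -5 (J(M) = 3 - 8 = -5)
(-23600 + J(a(4, 0)))*(17322 - 2937) + (-23261 - 10535) = (-23600 - 5)*(17322 - 2937) + (-23261 - 10535) = -23605*14385 - 33796 = -339557925 - 33796 = -339591721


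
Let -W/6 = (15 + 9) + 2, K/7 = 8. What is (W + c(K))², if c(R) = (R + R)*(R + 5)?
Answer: 44568976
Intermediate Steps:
K = 56 (K = 7*8 = 56)
c(R) = 2*R*(5 + R) (c(R) = (2*R)*(5 + R) = 2*R*(5 + R))
W = -156 (W = -6*((15 + 9) + 2) = -6*(24 + 2) = -6*26 = -156)
(W + c(K))² = (-156 + 2*56*(5 + 56))² = (-156 + 2*56*61)² = (-156 + 6832)² = 6676² = 44568976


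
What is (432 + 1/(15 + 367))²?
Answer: 27233250625/145924 ≈ 1.8663e+5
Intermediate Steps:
(432 + 1/(15 + 367))² = (432 + 1/382)² = (165025/382)² = 27233250625/145924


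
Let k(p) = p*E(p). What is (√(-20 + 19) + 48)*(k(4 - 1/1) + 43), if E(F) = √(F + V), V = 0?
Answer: (43 + 3*√3)*(48 + I) ≈ 2313.4 + 48.196*I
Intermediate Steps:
E(F) = √F (E(F) = √(F + 0) = √F)
k(p) = p^(3/2) (k(p) = p*√p = p^(3/2))
(√(-20 + 19) + 48)*(k(4 - 1/1) + 43) = (√(-20 + 19) + 48)*((4 - 1/1)^(3/2) + 43) = (√(-1) + 48)*((4 - 1*1)^(3/2) + 43) = (I + 48)*((4 - 1)^(3/2) + 43) = (48 + I)*(3^(3/2) + 43) = (48 + I)*(3*√3 + 43) = (48 + I)*(43 + 3*√3) = (43 + 3*√3)*(48 + I)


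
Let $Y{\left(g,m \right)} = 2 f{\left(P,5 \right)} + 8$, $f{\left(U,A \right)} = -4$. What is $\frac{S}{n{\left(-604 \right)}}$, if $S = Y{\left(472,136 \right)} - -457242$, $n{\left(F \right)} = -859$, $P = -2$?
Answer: $- \frac{457242}{859} \approx -532.3$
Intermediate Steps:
$Y{\left(g,m \right)} = 0$ ($Y{\left(g,m \right)} = 2 \left(-4\right) + 8 = -8 + 8 = 0$)
$S = 457242$ ($S = 0 - -457242 = 0 + 457242 = 457242$)
$\frac{S}{n{\left(-604 \right)}} = \frac{457242}{-859} = 457242 \left(- \frac{1}{859}\right) = - \frac{457242}{859}$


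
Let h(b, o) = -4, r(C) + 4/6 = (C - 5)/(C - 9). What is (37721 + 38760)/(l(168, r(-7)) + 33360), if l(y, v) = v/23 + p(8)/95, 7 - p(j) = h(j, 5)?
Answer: 2005331820/874702331 ≈ 2.2926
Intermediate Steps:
r(C) = -⅔ + (-5 + C)/(-9 + C) (r(C) = -⅔ + (C - 5)/(C - 9) = -⅔ + (-5 + C)/(-9 + C))
p(j) = 11 (p(j) = 7 - 1*(-4) = 7 + 4 = 11)
l(y, v) = 11/95 + v/23 (l(y, v) = v/23 + 11/95 = 11/95 + v/23)
(37721 + 38760)/(l(168, r(-7)) + 33360) = (37721 + 38760)/((11/95 + ((3 - 7)/(3*(-9 - 7)))/23) + 33360) = 76481/((11/95 + ((⅓)*(-4)/(-16))/23) + 33360) = 76481/((11/95 + ((⅓)*(-1/16)*(-4))/23) + 33360) = 76481/((11/95 + (1/23)*(1/12)) + 33360) = 76481/((11/95 + 1/276) + 33360) = 76481/(3131/26220 + 33360) = 76481/(874702331/26220) = 76481*(26220/874702331) = 2005331820/874702331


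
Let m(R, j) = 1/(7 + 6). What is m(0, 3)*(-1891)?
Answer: -1891/13 ≈ -145.46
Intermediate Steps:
m(R, j) = 1/13
m(0, 3)*(-1891) = (1/13)*(-1891) = -1891/13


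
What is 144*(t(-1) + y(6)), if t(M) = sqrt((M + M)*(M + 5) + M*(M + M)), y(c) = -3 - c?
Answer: -1296 + 144*I*sqrt(6) ≈ -1296.0 + 352.73*I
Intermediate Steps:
t(M) = sqrt(2*M**2 + 2*M*(5 + M)) (t(M) = sqrt((2*M)*(5 + M) + M*(2*M)) = sqrt(2*M*(5 + M) + 2*M**2) = sqrt(2*M**2 + 2*M*(5 + M)))
144*(t(-1) + y(6)) = 144*(sqrt(2)*sqrt(-(5 + 2*(-1))) + (-3 - 1*6)) = 144*(sqrt(2)*sqrt(-(5 - 2)) + (-3 - 6)) = 144*(sqrt(2)*sqrt(-1*3) - 9) = 144*(sqrt(2)*sqrt(-3) - 9) = 144*(sqrt(2)*(I*sqrt(3)) - 9) = 144*(I*sqrt(6) - 9) = 144*(-9 + I*sqrt(6)) = -1296 + 144*I*sqrt(6)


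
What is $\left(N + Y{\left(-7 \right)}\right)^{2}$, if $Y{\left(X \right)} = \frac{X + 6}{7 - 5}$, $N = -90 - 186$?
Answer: $\frac{305809}{4} \approx 76452.0$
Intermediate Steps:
$N = -276$
$Y{\left(X \right)} = 3 + \frac{X}{2}$ ($Y{\left(X \right)} = \frac{6 + X}{2} = \left(6 + X\right) \frac{1}{2} = 3 + \frac{X}{2}$)
$\left(N + Y{\left(-7 \right)}\right)^{2} = \left(-276 + \left(3 + \frac{1}{2} \left(-7\right)\right)\right)^{2} = \left(-276 + \left(3 - \frac{7}{2}\right)\right)^{2} = \left(-276 - \frac{1}{2}\right)^{2} = \left(- \frac{553}{2}\right)^{2} = \frac{305809}{4}$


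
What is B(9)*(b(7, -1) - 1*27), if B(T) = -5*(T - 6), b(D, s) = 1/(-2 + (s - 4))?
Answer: 2850/7 ≈ 407.14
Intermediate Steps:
b(D, s) = 1/(-6 + s) (b(D, s) = 1/(-2 + (-4 + s)) = 1/(-6 + s))
B(T) = 30 - 5*T (B(T) = -5*(-6 + T) = 30 - 5*T)
B(9)*(b(7, -1) - 1*27) = (30 - 5*9)*(1/(-6 - 1) - 1*27) = (30 - 45)*(1/(-7) - 27) = -15*(-⅐ - 27) = -15*(-190/7) = 2850/7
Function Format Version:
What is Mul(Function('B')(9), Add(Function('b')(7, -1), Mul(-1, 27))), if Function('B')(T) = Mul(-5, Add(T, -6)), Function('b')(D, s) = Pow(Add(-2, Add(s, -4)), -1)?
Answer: Rational(2850, 7) ≈ 407.14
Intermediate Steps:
Function('b')(D, s) = Pow(Add(-6, s), -1) (Function('b')(D, s) = Pow(Add(-2, Add(-4, s)), -1) = Pow(Add(-6, s), -1))
Function('B')(T) = Add(30, Mul(-5, T)) (Function('B')(T) = Mul(-5, Add(-6, T)) = Add(30, Mul(-5, T)))
Mul(Function('B')(9), Add(Function('b')(7, -1), Mul(-1, 27))) = Mul(Add(30, Mul(-5, 9)), Add(Pow(Add(-6, -1), -1), Mul(-1, 27))) = Mul(Add(30, -45), Add(Pow(-7, -1), -27)) = Mul(-15, Add(Rational(-1, 7), -27)) = Mul(-15, Rational(-190, 7)) = Rational(2850, 7)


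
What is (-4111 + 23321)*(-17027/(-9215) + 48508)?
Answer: 1717444104974/1843 ≈ 9.3187e+8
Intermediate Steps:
(-4111 + 23321)*(-17027/(-9215) + 48508) = 19210*(-17027*(-1/9215) + 48508) = 19210*(17027/9215 + 48508) = 19210*(447018247/9215) = 1717444104974/1843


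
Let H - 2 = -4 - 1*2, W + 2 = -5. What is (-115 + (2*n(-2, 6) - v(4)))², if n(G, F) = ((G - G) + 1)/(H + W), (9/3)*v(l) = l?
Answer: 14784025/1089 ≈ 13576.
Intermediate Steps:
W = -7 (W = -2 - 5 = -7)
v(l) = l/3
H = -4 (H = 2 + (-4 - 1*2) = 2 + (-4 - 2) = 2 - 6 = -4)
n(G, F) = -1/11 (n(G, F) = ((G - G) + 1)/(-4 - 7) = (0 + 1)/(-11) = 1*(-1/11) = -1/11)
(-115 + (2*n(-2, 6) - v(4)))² = (-115 + (2*(-1/11) - 4/3))² = (-115 + (-2/11 - 1*4/3))² = (-115 + (-2/11 - 4/3))² = (-115 - 50/33)² = (-3845/33)² = 14784025/1089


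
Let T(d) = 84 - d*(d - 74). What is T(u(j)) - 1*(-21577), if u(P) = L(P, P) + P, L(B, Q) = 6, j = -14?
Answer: 21005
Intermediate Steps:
u(P) = 6 + P
T(d) = 84 - d*(-74 + d)
T(u(j)) - 1*(-21577) = (84 - (6 - 14)² + 74*(6 - 14)) - 1*(-21577) = (84 - 1*(-8)² + 74*(-8)) + 21577 = (84 - 1*64 - 592) + 21577 = (84 - 64 - 592) + 21577 = -572 + 21577 = 21005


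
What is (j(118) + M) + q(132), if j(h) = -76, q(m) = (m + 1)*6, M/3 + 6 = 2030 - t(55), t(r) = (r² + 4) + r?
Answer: -2458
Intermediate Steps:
t(r) = 4 + r + r² (t(r) = (4 + r²) + r = 4 + r + r²)
M = -3180 (M = -18 + 3*(2030 - (4 + 55 + 55²)) = -18 + 3*(2030 - (4 + 55 + 3025)) = -18 + 3*(2030 - 1*3084) = -18 + 3*(2030 - 3084) = -18 + 3*(-1054) = -18 - 3162 = -3180)
q(m) = 6 + 6*m (q(m) = (1 + m)*6 = 6 + 6*m)
(j(118) + M) + q(132) = (-76 - 3180) + (6 + 6*132) = -3256 + (6 + 792) = -3256 + 798 = -2458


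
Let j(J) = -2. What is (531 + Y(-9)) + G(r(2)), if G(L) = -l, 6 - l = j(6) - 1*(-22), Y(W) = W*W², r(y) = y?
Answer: -184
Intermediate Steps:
Y(W) = W³
l = -14 (l = 6 - (-2 - 1*(-22)) = 6 - (-2 + 22) = 6 - 1*20 = 6 - 20 = -14)
G(L) = 14 (G(L) = -1*(-14) = 14)
(531 + Y(-9)) + G(r(2)) = (531 + (-9)³) + 14 = (531 - 729) + 14 = -198 + 14 = -184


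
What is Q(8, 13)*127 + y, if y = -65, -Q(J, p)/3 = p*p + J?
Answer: -67502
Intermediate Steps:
Q(J, p) = -3*J - 3*p² (Q(J, p) = -3*(p*p + J) = -3*(p² + J) = -3*(J + p²) = -3*J - 3*p²)
Q(8, 13)*127 + y = (-3*8 - 3*13²)*127 - 65 = (-24 - 3*169)*127 - 65 = (-24 - 507)*127 - 65 = -531*127 - 65 = -67437 - 65 = -67502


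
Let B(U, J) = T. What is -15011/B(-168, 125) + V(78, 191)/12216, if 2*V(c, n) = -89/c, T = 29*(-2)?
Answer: 14303198747/55265184 ≈ 258.81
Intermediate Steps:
T = -58
B(U, J) = -58
V(c, n) = -89/(2*c) (V(c, n) = (-89/c)/2 = -89/(2*c))
-15011/B(-168, 125) + V(78, 191)/12216 = -15011/(-58) - 89/2/78/12216 = -15011*(-1/58) - 89/2*1/78*(1/12216) = 15011/58 - 89/156*1/12216 = 15011/58 - 89/1905696 = 14303198747/55265184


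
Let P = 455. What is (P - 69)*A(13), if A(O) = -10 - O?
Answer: -8878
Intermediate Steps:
(P - 69)*A(13) = (455 - 69)*(-10 - 1*13) = 386*(-10 - 13) = 386*(-23) = -8878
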